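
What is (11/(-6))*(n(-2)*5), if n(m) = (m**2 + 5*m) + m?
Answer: 220/3 ≈ 73.333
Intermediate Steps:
n(m) = m**2 + 6*m
(11/(-6))*(n(-2)*5) = (11/(-6))*(-2*(6 - 2)*5) = (-1/6*11)*(-2*4*5) = -(-44)*5/3 = -11/6*(-40) = 220/3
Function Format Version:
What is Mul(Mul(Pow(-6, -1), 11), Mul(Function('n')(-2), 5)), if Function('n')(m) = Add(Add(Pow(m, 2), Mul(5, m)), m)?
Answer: Rational(220, 3) ≈ 73.333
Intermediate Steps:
Function('n')(m) = Add(Pow(m, 2), Mul(6, m))
Mul(Mul(Pow(-6, -1), 11), Mul(Function('n')(-2), 5)) = Mul(Mul(Pow(-6, -1), 11), Mul(Mul(-2, Add(6, -2)), 5)) = Mul(Mul(Rational(-1, 6), 11), Mul(Mul(-2, 4), 5)) = Mul(Rational(-11, 6), Mul(-8, 5)) = Mul(Rational(-11, 6), -40) = Rational(220, 3)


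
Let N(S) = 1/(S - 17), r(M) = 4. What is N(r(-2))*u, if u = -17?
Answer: 17/13 ≈ 1.3077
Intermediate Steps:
N(S) = 1/(-17 + S)
N(r(-2))*u = -17/(-17 + 4) = -17/(-13) = -1/13*(-17) = 17/13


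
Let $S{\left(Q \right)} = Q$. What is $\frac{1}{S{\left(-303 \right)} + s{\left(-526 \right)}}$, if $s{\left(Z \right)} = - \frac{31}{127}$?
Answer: $- \frac{127}{38512} \approx -0.0032977$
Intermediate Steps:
$s{\left(Z \right)} = - \frac{31}{127}$ ($s{\left(Z \right)} = \left(-31\right) \frac{1}{127} = - \frac{31}{127}$)
$\frac{1}{S{\left(-303 \right)} + s{\left(-526 \right)}} = \frac{1}{-303 - \frac{31}{127}} = \frac{1}{- \frac{38512}{127}} = - \frac{127}{38512}$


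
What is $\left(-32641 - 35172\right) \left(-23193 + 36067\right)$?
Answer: $-873024562$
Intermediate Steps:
$\left(-32641 - 35172\right) \left(-23193 + 36067\right) = \left(-67813\right) 12874 = -873024562$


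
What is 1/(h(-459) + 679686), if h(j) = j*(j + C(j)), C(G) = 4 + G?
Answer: 1/1099212 ≈ 9.0974e-7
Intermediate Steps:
h(j) = j*(4 + 2*j) (h(j) = j*(j + (4 + j)) = j*(4 + 2*j))
1/(h(-459) + 679686) = 1/(2*(-459)*(2 - 459) + 679686) = 1/(2*(-459)*(-457) + 679686) = 1/(419526 + 679686) = 1/1099212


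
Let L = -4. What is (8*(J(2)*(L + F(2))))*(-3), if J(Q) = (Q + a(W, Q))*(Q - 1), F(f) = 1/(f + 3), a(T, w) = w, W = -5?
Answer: 1824/5 ≈ 364.80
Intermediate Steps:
F(f) = 1/(3 + f)
J(Q) = 2*Q*(-1 + Q) (J(Q) = (Q + Q)*(Q - 1) = (2*Q)*(-1 + Q) = 2*Q*(-1 + Q))
(8*(J(2)*(L + F(2))))*(-3) = (8*((2*2*(-1 + 2))*(-4 + 1/(3 + 2))))*(-3) = (8*((2*2*1)*(-4 + 1/5)))*(-3) = (8*(4*(-4 + ⅕)))*(-3) = (8*(4*(-19/5)))*(-3) = (8*(-76/5))*(-3) = -608/5*(-3) = 1824/5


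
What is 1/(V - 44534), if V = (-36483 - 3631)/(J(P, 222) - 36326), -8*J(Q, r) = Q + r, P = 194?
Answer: -18189/810008869 ≈ -2.2455e-5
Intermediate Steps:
J(Q, r) = -Q/8 - r/8 (J(Q, r) = -(Q + r)/8 = -Q/8 - r/8)
V = 20057/18189 (V = (-36483 - 3631)/((-1/8*194 - 1/8*222) - 36326) = -40114/((-97/4 - 111/4) - 36326) = -40114/(-52 - 36326) = -40114/(-36378) = -40114*(-1/36378) = 20057/18189 ≈ 1.1027)
1/(V - 44534) = 1/(20057/18189 - 44534) = 1/(-810008869/18189) = -18189/810008869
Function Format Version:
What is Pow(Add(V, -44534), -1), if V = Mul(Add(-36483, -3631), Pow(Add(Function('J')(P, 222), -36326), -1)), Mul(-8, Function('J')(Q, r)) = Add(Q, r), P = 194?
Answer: Rational(-18189, 810008869) ≈ -2.2455e-5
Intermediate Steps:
Function('J')(Q, r) = Add(Mul(Rational(-1, 8), Q), Mul(Rational(-1, 8), r)) (Function('J')(Q, r) = Mul(Rational(-1, 8), Add(Q, r)) = Add(Mul(Rational(-1, 8), Q), Mul(Rational(-1, 8), r)))
V = Rational(20057, 18189) (V = Mul(Add(-36483, -3631), Pow(Add(Add(Mul(Rational(-1, 8), 194), Mul(Rational(-1, 8), 222)), -36326), -1)) = Mul(-40114, Pow(Add(Add(Rational(-97, 4), Rational(-111, 4)), -36326), -1)) = Mul(-40114, Pow(Add(-52, -36326), -1)) = Mul(-40114, Pow(-36378, -1)) = Mul(-40114, Rational(-1, 36378)) = Rational(20057, 18189) ≈ 1.1027)
Pow(Add(V, -44534), -1) = Pow(Add(Rational(20057, 18189), -44534), -1) = Pow(Rational(-810008869, 18189), -1) = Rational(-18189, 810008869)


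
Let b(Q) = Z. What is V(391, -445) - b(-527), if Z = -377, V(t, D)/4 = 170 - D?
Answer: 2837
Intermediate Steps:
V(t, D) = 680 - 4*D (V(t, D) = 4*(170 - D) = 680 - 4*D)
b(Q) = -377
V(391, -445) - b(-527) = (680 - 4*(-445)) - 1*(-377) = (680 + 1780) + 377 = 2460 + 377 = 2837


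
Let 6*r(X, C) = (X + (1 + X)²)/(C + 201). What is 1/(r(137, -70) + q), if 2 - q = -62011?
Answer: 786/48761399 ≈ 1.6119e-5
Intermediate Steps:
q = 62013 (q = 2 - 1*(-62011) = 2 + 62011 = 62013)
r(X, C) = (X + (1 + X)²)/(6*(201 + C)) (r(X, C) = ((X + (1 + X)²)/(C + 201))/6 = ((X + (1 + X)²)/(201 + C))/6 = (X + (1 + X)²)/(6*(201 + C)))
1/(r(137, -70) + q) = 1/((137 + (1 + 137)²)/(6*(201 - 70)) + 62013) = 1/((⅙)*(137 + 138²)/131 + 62013) = 1/((⅙)*(1/131)*(137 + 19044) + 62013) = 1/((⅙)*(1/131)*19181 + 62013) = 1/(19181/786 + 62013) = 1/(48761399/786) = 786/48761399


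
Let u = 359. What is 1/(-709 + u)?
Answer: -1/350 ≈ -0.0028571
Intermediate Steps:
1/(-709 + u) = 1/(-709 + 359) = 1/(-350) = -1/350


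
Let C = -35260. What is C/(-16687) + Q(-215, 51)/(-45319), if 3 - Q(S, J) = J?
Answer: 38993876/18444833 ≈ 2.1141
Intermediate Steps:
Q(S, J) = 3 - J
C/(-16687) + Q(-215, 51)/(-45319) = -35260/(-16687) + (3 - 1*51)/(-45319) = -35260*(-1/16687) + (3 - 51)*(-1/45319) = 860/407 - 48*(-1/45319) = 860/407 + 48/45319 = 38993876/18444833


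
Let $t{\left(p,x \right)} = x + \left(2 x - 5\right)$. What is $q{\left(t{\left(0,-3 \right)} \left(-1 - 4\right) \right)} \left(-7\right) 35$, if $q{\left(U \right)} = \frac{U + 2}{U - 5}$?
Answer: $- \frac{3528}{13} \approx -271.38$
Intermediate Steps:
$t{\left(p,x \right)} = -5 + 3 x$ ($t{\left(p,x \right)} = x + \left(-5 + 2 x\right) = -5 + 3 x$)
$q{\left(U \right)} = \frac{2 + U}{-5 + U}$
$q{\left(t{\left(0,-3 \right)} \left(-1 - 4\right) \right)} \left(-7\right) 35 = \frac{2 + \left(-5 + 3 \left(-3\right)\right) \left(-1 - 4\right)}{-5 + \left(-5 + 3 \left(-3\right)\right) \left(-1 - 4\right)} \left(-7\right) 35 = \frac{2 + \left(-5 - 9\right) \left(-5\right)}{-5 + \left(-5 - 9\right) \left(-5\right)} \left(-7\right) 35 = \frac{2 - -70}{-5 - -70} \left(-7\right) 35 = \frac{2 + 70}{-5 + 70} \left(-7\right) 35 = \frac{1}{65} \cdot 72 \left(-7\right) 35 = \frac{72}{65} \left(-7\right) 35 = \left(- \frac{504}{65}\right) 35 = - \frac{3528}{13}$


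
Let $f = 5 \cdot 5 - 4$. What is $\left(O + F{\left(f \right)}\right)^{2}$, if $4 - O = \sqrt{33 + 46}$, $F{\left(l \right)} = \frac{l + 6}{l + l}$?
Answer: $\frac{19709}{196} - \frac{65 \sqrt{79}}{7} \approx 18.023$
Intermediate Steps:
$f = 21$ ($f = 25 - 4 = 21$)
$F{\left(l \right)} = \frac{6 + l}{2 l}$
$O = 4 - \sqrt{79}$ ($O = 4 - \sqrt{33 + 46} = 4 - \sqrt{79} \approx -4.8882$)
$\left(O + F{\left(f \right)}\right)^{2} = \left(\left(4 - \sqrt{79}\right) + \frac{6 + 21}{2 \cdot 21}\right)^{2} = \left(\left(4 - \sqrt{79}\right) + \frac{1}{2} \cdot \frac{1}{21} \cdot 27\right)^{2} = \left(\left(4 - \sqrt{79}\right) + \frac{9}{14}\right)^{2} = \left(\frac{65}{14} - \sqrt{79}\right)^{2}$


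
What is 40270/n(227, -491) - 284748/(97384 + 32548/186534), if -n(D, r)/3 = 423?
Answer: -199731556507072/5762992059369 ≈ -34.658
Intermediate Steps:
n(D, r) = -1269 (n(D, r) = -3*423 = -1269)
40270/n(227, -491) - 284748/(97384 + 32548/186534) = 40270/(-1269) - 284748/(97384 + 32548/186534) = 40270*(-1/1269) - 284748/(97384 + 32548*(1/186534)) = -40270/1269 - 284748/(97384 + 16274/93267) = -40270/1269 - 284748/9082729802/93267 = -40270/1269 - 284748*93267/9082729802 = -40270/1269 - 13278795858/4541364901 = -199731556507072/5762992059369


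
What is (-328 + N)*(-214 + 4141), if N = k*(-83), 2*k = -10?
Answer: 341649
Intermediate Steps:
k = -5 (k = (½)*(-10) = -5)
N = 415 (N = -5*(-83) = 415)
(-328 + N)*(-214 + 4141) = (-328 + 415)*(-214 + 4141) = 87*3927 = 341649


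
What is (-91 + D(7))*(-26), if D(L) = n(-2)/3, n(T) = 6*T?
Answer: 2470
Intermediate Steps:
D(L) = -4 (D(L) = (6*(-2))/3 = -12*⅓ = -4)
(-91 + D(7))*(-26) = (-91 - 4)*(-26) = -95*(-26) = 2470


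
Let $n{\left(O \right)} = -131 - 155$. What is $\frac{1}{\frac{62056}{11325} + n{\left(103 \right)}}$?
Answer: $- \frac{11325}{3176894} \approx -0.0035648$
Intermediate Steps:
$n{\left(O \right)} = -286$
$\frac{1}{\frac{62056}{11325} + n{\left(103 \right)}} = \frac{1}{\frac{62056}{11325} - 286} = \frac{1}{- \frac{3176894}{11325}} = - \frac{11325}{3176894}$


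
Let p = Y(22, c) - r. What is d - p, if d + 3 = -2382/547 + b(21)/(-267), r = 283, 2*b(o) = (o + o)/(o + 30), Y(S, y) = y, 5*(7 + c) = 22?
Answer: 3454164394/12414165 ≈ 278.24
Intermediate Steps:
c = -13/5 (c = -7 + (⅕)*22 = -7 + 22/5 = -13/5 ≈ -2.6000)
b(o) = o/(30 + o) (b(o) = ((o + o)/(o + 30))/2 = ((2*o)/(30 + o))/2 = (2*o/(30 + o))/2 = o/(30 + o))
p = -1428/5 (p = -13/5 - 1*283 = -13/5 - 283 = -1428/5 ≈ -285.60)
d = -18264226/2482833 (d = -3 + (-2382/547 + (21/(30 + 21))/(-267)) = -3 + (-2382*1/547 + (21/51)*(-1/267)) = -3 + (-2382/547 + (21*(1/51))*(-1/267)) = -3 + (-2382/547 + (7/17)*(-1/267)) = -3 + (-2382/547 - 7/4539) = -3 - 10815727/2482833 = -18264226/2482833 ≈ -7.3562)
d - p = -18264226/2482833 - 1*(-1428/5) = -18264226/2482833 + 1428/5 = 3454164394/12414165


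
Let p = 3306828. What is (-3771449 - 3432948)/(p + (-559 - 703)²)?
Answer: -7204397/4899472 ≈ -1.4704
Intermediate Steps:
(-3771449 - 3432948)/(p + (-559 - 703)²) = (-3771449 - 3432948)/(3306828 + (-559 - 703)²) = -7204397/(3306828 + (-1262)²) = -7204397/(3306828 + 1592644) = -7204397/4899472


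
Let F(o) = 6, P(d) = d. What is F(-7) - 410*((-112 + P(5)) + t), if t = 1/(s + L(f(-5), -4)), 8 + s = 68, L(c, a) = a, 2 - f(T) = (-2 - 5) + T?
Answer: 1228323/28 ≈ 43869.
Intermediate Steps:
f(T) = 9 - T (f(T) = 2 - ((-2 - 5) + T) = 2 - (-7 + T) = 2 + (7 - T) = 9 - T)
s = 60 (s = -8 + 68 = 60)
t = 1/56 (t = 1/(60 - 4) = 1/56 ≈ 0.017857)
F(-7) - 410*((-112 + P(5)) + t) = 6 - 410*((-112 + 5) + 1/56) = 6 - 410*(-107 + 1/56) = 6 - 410*(-5991/56) = 6 + 1228155/28 = 1228323/28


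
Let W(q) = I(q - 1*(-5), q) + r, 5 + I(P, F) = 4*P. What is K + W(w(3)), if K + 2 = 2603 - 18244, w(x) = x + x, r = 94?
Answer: -15510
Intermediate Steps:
w(x) = 2*x
K = -15643 (K = -2 + (2603 - 18244) = -2 - 15641 = -15643)
I(P, F) = -5 + 4*P
W(q) = 109 + 4*q (W(q) = (-5 + 4*(q - 1*(-5))) + 94 = (-5 + 4*(q + 5)) + 94 = (-5 + 4*(5 + q)) + 94 = (-5 + (20 + 4*q)) + 94 = (15 + 4*q) + 94 = 109 + 4*q)
K + W(w(3)) = -15643 + (109 + 4*(2*3)) = -15643 + (109 + 4*6) = -15643 + (109 + 24) = -15643 + 133 = -15510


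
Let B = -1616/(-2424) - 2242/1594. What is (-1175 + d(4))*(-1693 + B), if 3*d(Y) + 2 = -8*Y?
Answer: 14412996188/7173 ≈ 2.0093e+6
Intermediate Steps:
B = -1769/2391 (B = -1616*(-1/2424) - 2242*1/1594 = ⅔ - 1121/797 = -1769/2391 ≈ -0.73986)
d(Y) = -⅔ - 8*Y/3 (d(Y) = -⅔ + (-8*Y)/3 = -⅔ - 8*Y/3)
(-1175 + d(4))*(-1693 + B) = (-1175 + (-⅔ - 8/3*4))*(-1693 - 1769/2391) = (-1175 + (-⅔ - 32/3))*(-4049732/2391) = (-1175 - 34/3)*(-4049732/2391) = -3559/3*(-4049732/2391) = 14412996188/7173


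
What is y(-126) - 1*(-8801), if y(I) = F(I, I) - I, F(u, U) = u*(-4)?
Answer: 9431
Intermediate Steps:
F(u, U) = -4*u
y(I) = -5*I (y(I) = -4*I - I = -5*I)
y(-126) - 1*(-8801) = -5*(-126) - 1*(-8801) = 630 + 8801 = 9431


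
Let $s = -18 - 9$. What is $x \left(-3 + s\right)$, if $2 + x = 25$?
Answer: $-690$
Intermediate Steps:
$s = -27$ ($s = -18 - 9 = -27$)
$x = 23$ ($x = -2 + 25 = 23$)
$x \left(-3 + s\right) = 23 \left(-3 - 27\right) = 23 \left(-30\right) = -690$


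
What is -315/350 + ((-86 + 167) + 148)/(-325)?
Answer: -1043/650 ≈ -1.6046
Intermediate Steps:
-315/350 + ((-86 + 167) + 148)/(-325) = -315*1/350 + (81 + 148)*(-1/325) = -9/10 + 229*(-1/325) = -9/10 - 229/325 = -1043/650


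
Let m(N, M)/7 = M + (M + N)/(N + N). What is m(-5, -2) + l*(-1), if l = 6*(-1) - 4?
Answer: 9/10 ≈ 0.90000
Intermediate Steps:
l = -10 (l = -6 - 4 = -10)
m(N, M) = 7*M + 7*(M + N)/(2*N) (m(N, M) = 7*(M + (M + N)/(N + N)) = 7*(M + (M + N)/((2*N))) = 7*(M + (M + N)*(1/(2*N))) = 7*(M + (M + N)/(2*N)) = 7*M + 7*(M + N)/(2*N))
m(-5, -2) + l*(-1) = (7/2 + 7*(-2) + (7/2)*(-2)/(-5)) - 10*(-1) = (7/2 - 14 + (7/2)*(-2)*(-⅕)) + 10 = (7/2 - 14 + 7/5) + 10 = -91/10 + 10 = 9/10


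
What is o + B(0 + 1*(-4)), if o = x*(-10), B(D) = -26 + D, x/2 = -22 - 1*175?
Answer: 3910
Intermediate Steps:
x = -394 (x = 2*(-22 - 1*175) = 2*(-22 - 175) = 2*(-197) = -394)
o = 3940 (o = -394*(-10) = 3940)
o + B(0 + 1*(-4)) = 3940 + (-26 + (0 + 1*(-4))) = 3940 + (-26 + (0 - 4)) = 3940 + (-26 - 4) = 3940 - 30 = 3910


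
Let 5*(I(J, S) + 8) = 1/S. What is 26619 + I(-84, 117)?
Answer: 15567436/585 ≈ 26611.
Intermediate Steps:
I(J, S) = -8 + 1/(5*S)
26619 + I(-84, 117) = 26619 + (-8 + (⅕)/117) = 26619 + (-8 + (⅕)*(1/117)) = 26619 + (-8 + 1/585) = 26619 - 4679/585 = 15567436/585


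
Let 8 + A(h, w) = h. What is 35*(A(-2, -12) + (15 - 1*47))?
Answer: -1470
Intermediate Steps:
A(h, w) = -8 + h
35*(A(-2, -12) + (15 - 1*47)) = 35*((-8 - 2) + (15 - 1*47)) = 35*(-10 + (15 - 47)) = 35*(-10 - 32) = 35*(-42) = -1470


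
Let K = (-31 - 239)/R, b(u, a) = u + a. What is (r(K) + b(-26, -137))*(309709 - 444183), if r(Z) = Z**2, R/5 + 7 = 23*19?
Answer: 1013119854404/46225 ≈ 2.1917e+7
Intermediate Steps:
b(u, a) = a + u
R = 2150 (R = -35 + 5*(23*19) = -35 + 5*437 = -35 + 2185 = 2150)
K = -27/215 (K = (-31 - 239)/2150 = -270*1/2150 = -27/215 ≈ -0.12558)
(r(K) + b(-26, -137))*(309709 - 444183) = ((-27/215)**2 + (-137 - 26))*(309709 - 444183) = (729/46225 - 163)*(-134474) = -7533946/46225*(-134474) = 1013119854404/46225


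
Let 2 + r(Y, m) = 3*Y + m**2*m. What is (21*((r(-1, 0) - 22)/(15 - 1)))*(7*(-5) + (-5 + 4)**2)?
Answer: 1377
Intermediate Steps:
r(Y, m) = -2 + m**3 + 3*Y (r(Y, m) = -2 + (3*Y + m**2*m) = -2 + (3*Y + m**3) = -2 + (m**3 + 3*Y) = -2 + m**3 + 3*Y)
(21*((r(-1, 0) - 22)/(15 - 1)))*(7*(-5) + (-5 + 4)**2) = (21*(((-2 + 0**3 + 3*(-1)) - 22)/(15 - 1)))*(7*(-5) + (-5 + 4)**2) = (21*(((-2 + 0 - 3) - 22)/14))*(-35 + (-1)**2) = (21*((-5 - 22)*(1/14)))*(-35 + 1) = (21*(-27*1/14))*(-34) = (21*(-27/14))*(-34) = -81/2*(-34) = 1377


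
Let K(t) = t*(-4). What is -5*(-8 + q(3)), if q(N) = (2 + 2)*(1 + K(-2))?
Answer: -140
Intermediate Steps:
K(t) = -4*t
q(N) = 36 (q(N) = (2 + 2)*(1 - 4*(-2)) = 4*(1 + 8) = 4*9 = 36)
-5*(-8 + q(3)) = -5*(-8 + 36) = -5*28 = -140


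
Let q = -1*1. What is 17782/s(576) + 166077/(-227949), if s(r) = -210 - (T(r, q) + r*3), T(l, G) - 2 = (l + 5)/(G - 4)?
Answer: -7260467251/692888977 ≈ -10.479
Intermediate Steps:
q = -1
T(l, G) = 2 + (5 + l)/(-4 + G) (T(l, G) = 2 + (l + 5)/(G - 4) = 2 + (5 + l)/(-4 + G))
s(r) = -211 - 14*r/5 (s(r) = -210 - ((-3 + r + 2*(-1))/(-4 - 1) + r*3) = -210 - ((-3 + r - 2)/(-5) + 3*r) = -210 - (-(-5 + r)/5 + 3*r) = -210 - ((1 - r/5) + 3*r) = -210 - (1 + 14*r/5) = -210 + (-1 - 14*r/5) = -211 - 14*r/5)
17782/s(576) + 166077/(-227949) = 17782/(-211 - 14/5*576) + 166077/(-227949) = 17782/(-211 - 8064/5) + 166077*(-1/227949) = 17782/(-9119/5) - 55359/75983 = 17782*(-5/9119) - 55359/75983 = -88910/9119 - 55359/75983 = -7260467251/692888977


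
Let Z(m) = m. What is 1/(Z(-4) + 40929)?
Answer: 1/40925 ≈ 2.4435e-5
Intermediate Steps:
1/(Z(-4) + 40929) = 1/(-4 + 40929) = 1/40925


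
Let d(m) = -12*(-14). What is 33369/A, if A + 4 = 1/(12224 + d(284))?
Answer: -59072664/7081 ≈ -8342.4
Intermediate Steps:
d(m) = 168
A = -49567/12392 (A = -4 + 1/(12224 + 168) = -4 + 1/12392 = -49567/12392 ≈ -3.9999)
33369/A = 33369/(-49567/12392) = 33369*(-12392/49567) = -59072664/7081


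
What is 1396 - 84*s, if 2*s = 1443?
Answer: -59210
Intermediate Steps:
s = 1443/2 (s = (½)*1443 = 1443/2 ≈ 721.50)
1396 - 84*s = 1396 - 84*1443/2 = 1396 - 60606 = -59210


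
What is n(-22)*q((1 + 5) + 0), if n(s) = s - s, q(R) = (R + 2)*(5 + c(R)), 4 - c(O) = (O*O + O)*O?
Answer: 0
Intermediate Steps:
c(O) = 4 - O*(O + O²) (c(O) = 4 - (O*O + O)*O = 4 - (O² + O)*O = 4 - (O + O²)*O = 4 - O*(O + O²))
q(R) = (2 + R)*(9 - R² - R³) (q(R) = (R + 2)*(5 + (4 - R² - R³)) = (2 + R)*(9 - R² - R³))
n(s) = 0
n(-22)*q((1 + 5) + 0) = 0*(18 - ((1 + 5) + 0)⁴ - 3*((1 + 5) + 0)³ - 2*((1 + 5) + 0)² + 9*((1 + 5) + 0)) = 0*(18 - (6 + 0)⁴ - 3*(6 + 0)³ - 2*(6 + 0)² + 9*(6 + 0)) = 0*(18 - 1*6⁴ - 3*6³ - 2*6² + 9*6) = 0*(18 - 1*1296 - 3*216 - 2*36 + 54) = 0*(18 - 1296 - 648 - 72 + 54) = 0*(-1944) = 0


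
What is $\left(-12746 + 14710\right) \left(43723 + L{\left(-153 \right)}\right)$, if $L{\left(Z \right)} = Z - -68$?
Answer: $85705032$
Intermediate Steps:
$L{\left(Z \right)} = 68 + Z$ ($L{\left(Z \right)} = Z + 68 = 68 + Z$)
$\left(-12746 + 14710\right) \left(43723 + L{\left(-153 \right)}\right) = \left(-12746 + 14710\right) \left(43723 + \left(68 - 153\right)\right) = 1964 \left(43723 - 85\right) = 1964 \cdot 43638 = 85705032$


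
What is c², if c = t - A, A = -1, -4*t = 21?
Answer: 289/16 ≈ 18.063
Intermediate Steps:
t = -21/4 (t = -¼*21 = -21/4 ≈ -5.2500)
c = -17/4 (c = -21/4 - 1*(-1) = -21/4 + 1 = -17/4 ≈ -4.2500)
c² = (-17/4)² = 289/16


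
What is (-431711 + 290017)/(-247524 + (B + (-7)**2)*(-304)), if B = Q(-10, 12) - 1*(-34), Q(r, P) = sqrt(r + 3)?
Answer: 4830986083/9299560306 - 2692186*I*sqrt(7)/4649780153 ≈ 0.51949 - 0.0015319*I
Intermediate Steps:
Q(r, P) = sqrt(3 + r)
B = 34 + I*sqrt(7) (B = sqrt(3 - 10) - 1*(-34) = sqrt(-7) + 34 = I*sqrt(7) + 34 = 34 + I*sqrt(7) ≈ 34.0 + 2.6458*I)
(-431711 + 290017)/(-247524 + (B + (-7)**2)*(-304)) = (-431711 + 290017)/(-247524 + ((34 + I*sqrt(7)) + (-7)**2)*(-304)) = -141694/(-247524 + ((34 + I*sqrt(7)) + 49)*(-304)) = -141694/(-247524 + (83 + I*sqrt(7))*(-304)) = -141694/(-247524 + (-25232 - 304*I*sqrt(7))) = -141694/(-272756 - 304*I*sqrt(7))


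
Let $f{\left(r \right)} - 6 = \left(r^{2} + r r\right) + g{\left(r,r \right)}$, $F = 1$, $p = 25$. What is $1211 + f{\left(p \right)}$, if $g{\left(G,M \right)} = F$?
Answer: $2468$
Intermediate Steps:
$g{\left(G,M \right)} = 1$
$f{\left(r \right)} = 7 + 2 r^{2}$ ($f{\left(r \right)} = 6 + \left(\left(r^{2} + r r\right) + 1\right) = 6 + \left(\left(r^{2} + r^{2}\right) + 1\right) = 6 + \left(2 r^{2} + 1\right) = 6 + \left(1 + 2 r^{2}\right) = 7 + 2 r^{2}$)
$1211 + f{\left(p \right)} = 1211 + \left(7 + 2 \cdot 25^{2}\right) = 1211 + \left(7 + 2 \cdot 625\right) = 1211 + \left(7 + 1250\right) = 1211 + 1257 = 2468$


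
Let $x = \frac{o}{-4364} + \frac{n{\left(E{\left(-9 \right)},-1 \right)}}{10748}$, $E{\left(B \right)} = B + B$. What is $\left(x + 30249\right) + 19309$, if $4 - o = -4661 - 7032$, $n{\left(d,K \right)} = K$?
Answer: $\frac{290544523507}{5863034} \approx 49555.0$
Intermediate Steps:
$E{\left(B \right)} = 2 B$
$o = 11697$ ($o = 4 - \left(-4661 - 7032\right) = 4 - -11693 = 4 + 11693 = 11697$)
$x = - \frac{15715465}{5863034}$ ($x = \frac{11697}{-4364} - \frac{1}{10748} = 11697 \left(- \frac{1}{4364}\right) - \frac{1}{10748} = - \frac{11697}{4364} - \frac{1}{10748} = - \frac{15715465}{5863034} \approx -2.6804$)
$\left(x + 30249\right) + 19309 = \left(- \frac{15715465}{5863034} + 30249\right) + 19309 = \frac{177335200001}{5863034} + 19309 = \frac{290544523507}{5863034}$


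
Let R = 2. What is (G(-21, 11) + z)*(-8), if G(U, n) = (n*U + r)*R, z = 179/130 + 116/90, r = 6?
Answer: 2093524/585 ≈ 3578.7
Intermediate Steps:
z = 3119/1170 (z = 179*(1/130) + 116*(1/90) = 179/130 + 58/45 = 3119/1170 ≈ 2.6658)
G(U, n) = 12 + 2*U*n (G(U, n) = (n*U + 6)*2 = (U*n + 6)*2 = (6 + U*n)*2 = 12 + 2*U*n)
(G(-21, 11) + z)*(-8) = ((12 + 2*(-21)*11) + 3119/1170)*(-8) = ((12 - 462) + 3119/1170)*(-8) = (-450 + 3119/1170)*(-8) = -523381/1170*(-8) = 2093524/585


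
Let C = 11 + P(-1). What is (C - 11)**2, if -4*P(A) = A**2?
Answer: 1/16 ≈ 0.062500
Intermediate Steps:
P(A) = -A**2/4
C = 43/4 (C = 11 - 1/4*(-1)**2 = 11 - 1/4*1 = 11 - 1/4 = 43/4 ≈ 10.750)
(C - 11)**2 = (43/4 - 11)**2 = (-1/4)**2 = 1/16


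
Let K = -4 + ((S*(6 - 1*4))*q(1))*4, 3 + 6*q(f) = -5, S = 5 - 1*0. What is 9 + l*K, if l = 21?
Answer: -1195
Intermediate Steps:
S = 5 (S = 5 + 0 = 5)
q(f) = -4/3 (q(f) = -½ + (⅙)*(-5) = -½ - ⅚ = -4/3)
K = -172/3 (K = -4 + ((5*(6 - 1*4))*(-4/3))*4 = -4 + ((5*(6 - 4))*(-4/3))*4 = -4 + ((5*2)*(-4/3))*4 = -4 + (10*(-4/3))*4 = -4 - 40/3*4 = -4 - 160/3 = -172/3 ≈ -57.333)
9 + l*K = 9 + 21*(-172/3) = 9 - 1204 = -1195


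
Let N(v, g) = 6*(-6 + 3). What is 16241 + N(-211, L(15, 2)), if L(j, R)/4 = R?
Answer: 16223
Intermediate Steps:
L(j, R) = 4*R
N(v, g) = -18 (N(v, g) = 6*(-3) = -18)
16241 + N(-211, L(15, 2)) = 16241 - 18 = 16223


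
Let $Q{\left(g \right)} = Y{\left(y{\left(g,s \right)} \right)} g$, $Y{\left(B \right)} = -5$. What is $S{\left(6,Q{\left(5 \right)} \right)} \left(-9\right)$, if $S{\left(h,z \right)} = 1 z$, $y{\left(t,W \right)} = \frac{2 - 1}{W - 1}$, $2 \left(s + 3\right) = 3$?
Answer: $225$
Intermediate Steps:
$s = - \frac{3}{2}$ ($s = -3 + \frac{1}{2} \cdot 3 = -3 + \frac{3}{2} = - \frac{3}{2} \approx -1.5$)
$y{\left(t,W \right)} = \frac{1}{-1 + W}$ ($y{\left(t,W \right)} = 1 \frac{1}{-1 + W} = \frac{1}{-1 + W}$)
$Q{\left(g \right)} = - 5 g$
$S{\left(h,z \right)} = z$
$S{\left(6,Q{\left(5 \right)} \right)} \left(-9\right) = \left(-5\right) 5 \left(-9\right) = \left(-25\right) \left(-9\right) = 225$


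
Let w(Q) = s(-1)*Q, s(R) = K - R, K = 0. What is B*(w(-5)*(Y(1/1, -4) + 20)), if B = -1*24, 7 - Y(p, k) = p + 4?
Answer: 2640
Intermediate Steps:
s(R) = -R (s(R) = 0 - R = -R)
Y(p, k) = 3 - p (Y(p, k) = 7 - (p + 4) = 7 - (4 + p) = 7 + (-4 - p) = 3 - p)
w(Q) = Q (w(Q) = (-1*(-1))*Q = 1*Q = Q)
B = -24
B*(w(-5)*(Y(1/1, -4) + 20)) = -(-120)*((3 - 1/1) + 20) = -(-120)*((3 - 1*1) + 20) = -(-120)*((3 - 1) + 20) = -(-120)*(2 + 20) = -(-120)*22 = -24*(-110) = 2640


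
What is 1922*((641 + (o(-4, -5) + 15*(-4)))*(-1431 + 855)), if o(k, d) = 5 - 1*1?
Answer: -647637120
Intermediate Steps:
o(k, d) = 4 (o(k, d) = 5 - 1 = 4)
1922*((641 + (o(-4, -5) + 15*(-4)))*(-1431 + 855)) = 1922*((641 + (4 + 15*(-4)))*(-1431 + 855)) = 1922*((641 + (4 - 60))*(-576)) = 1922*((641 - 56)*(-576)) = 1922*(585*(-576)) = 1922*(-336960) = -647637120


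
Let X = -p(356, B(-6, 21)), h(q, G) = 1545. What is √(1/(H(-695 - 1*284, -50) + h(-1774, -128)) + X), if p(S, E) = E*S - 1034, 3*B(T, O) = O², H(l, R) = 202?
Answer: I*√156561955935/1747 ≈ 226.49*I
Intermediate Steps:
B(T, O) = O²/3
p(S, E) = -1034 + E*S
X = -51298 (X = -(-1034 + ((⅓)*21²)*356) = -(-1034 + ((⅓)*441)*356) = -(-1034 + 147*356) = -(-1034 + 52332) = -1*51298 = -51298)
√(1/(H(-695 - 1*284, -50) + h(-1774, -128)) + X) = √(1/(202 + 1545) - 51298) = √(1/1747 - 51298) = √(-89617605/1747) = I*√156561955935/1747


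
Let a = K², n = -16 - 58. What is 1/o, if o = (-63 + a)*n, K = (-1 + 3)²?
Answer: 1/3478 ≈ 0.00028752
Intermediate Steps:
n = -74
K = 4 (K = 2² = 4)
a = 16 (a = 4² = 16)
o = 3478 (o = (-63 + 16)*(-74) = -47*(-74) = 3478)
1/o = 1/3478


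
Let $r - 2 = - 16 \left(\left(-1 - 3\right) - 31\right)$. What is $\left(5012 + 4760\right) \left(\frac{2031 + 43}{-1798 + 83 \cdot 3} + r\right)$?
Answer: $\frac{8486630208}{1549} \approx 5.4788 \cdot 10^{6}$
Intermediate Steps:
$r = 562$ ($r = 2 - 16 \left(\left(-1 - 3\right) - 31\right) = 2 - 16 \left(-4 - 31\right) = 2 - -560 = 2 + 560 = 562$)
$\left(5012 + 4760\right) \left(\frac{2031 + 43}{-1798 + 83 \cdot 3} + r\right) = \left(5012 + 4760\right) \left(\frac{2031 + 43}{-1798 + 83 \cdot 3} + 562\right) = 9772 \left(\frac{2074}{-1798 + 249} + 562\right) = 9772 \left(\frac{2074}{-1549} + 562\right) = 9772 \left(2074 \left(- \frac{1}{1549}\right) + 562\right) = 9772 \left(- \frac{2074}{1549} + 562\right) = 9772 \cdot \frac{868464}{1549} = \frac{8486630208}{1549}$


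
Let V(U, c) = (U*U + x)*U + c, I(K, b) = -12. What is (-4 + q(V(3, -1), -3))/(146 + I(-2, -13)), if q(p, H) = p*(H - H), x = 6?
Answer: -2/67 ≈ -0.029851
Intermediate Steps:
V(U, c) = c + U*(6 + U²) (V(U, c) = (U*U + 6)*U + c = (U² + 6)*U + c = (6 + U²)*U + c = U*(6 + U²) + c = c + U*(6 + U²))
q(p, H) = 0 (q(p, H) = p*0 = 0)
(-4 + q(V(3, -1), -3))/(146 + I(-2, -13)) = (-4 + 0)/(146 - 12) = -4/134 = -4*1/134 = -2/67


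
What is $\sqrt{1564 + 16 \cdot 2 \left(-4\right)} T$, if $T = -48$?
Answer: $- 96 \sqrt{359} \approx -1818.9$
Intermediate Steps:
$\sqrt{1564 + 16 \cdot 2 \left(-4\right)} T = \sqrt{1564 + 16 \cdot 2 \left(-4\right)} \left(-48\right) = \sqrt{1564 + 32 \left(-4\right)} \left(-48\right) = \sqrt{1564 - 128} \left(-48\right) = \sqrt{1436} \left(-48\right) = 2 \sqrt{359} \left(-48\right) = - 96 \sqrt{359}$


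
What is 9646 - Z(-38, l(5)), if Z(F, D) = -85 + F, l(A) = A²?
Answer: 9769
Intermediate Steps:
9646 - Z(-38, l(5)) = 9646 - (-85 - 38) = 9646 - 1*(-123) = 9646 + 123 = 9769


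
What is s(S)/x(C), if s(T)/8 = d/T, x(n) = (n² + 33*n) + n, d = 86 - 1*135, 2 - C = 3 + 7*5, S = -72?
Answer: 49/648 ≈ 0.075617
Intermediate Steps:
C = -36 (C = 2 - (3 + 7*5) = 2 - (3 + 35) = 2 - 1*38 = 2 - 38 = -36)
d = -49 (d = 86 - 135 = -49)
x(n) = n² + 34*n
s(T) = -392/T (s(T) = 8*(-49/T) = -392/T)
s(S)/x(C) = (-392/(-72))/((-36*(34 - 36))) = (-392*(-1/72))/((-36*(-2))) = (49/9)/72 = (49/9)*(1/72) = 49/648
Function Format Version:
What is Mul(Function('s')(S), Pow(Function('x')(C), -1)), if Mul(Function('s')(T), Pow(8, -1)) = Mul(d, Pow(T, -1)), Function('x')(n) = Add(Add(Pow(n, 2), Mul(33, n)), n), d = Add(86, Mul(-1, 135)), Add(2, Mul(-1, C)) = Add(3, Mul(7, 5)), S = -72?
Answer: Rational(49, 648) ≈ 0.075617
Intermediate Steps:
C = -36 (C = Add(2, Mul(-1, Add(3, Mul(7, 5)))) = Add(2, Mul(-1, Add(3, 35))) = Add(2, Mul(-1, 38)) = Add(2, -38) = -36)
d = -49 (d = Add(86, -135) = -49)
Function('x')(n) = Add(Pow(n, 2), Mul(34, n))
Function('s')(T) = Mul(-392, Pow(T, -1)) (Function('s')(T) = Mul(8, Mul(-49, Pow(T, -1))) = Mul(-392, Pow(T, -1)))
Mul(Function('s')(S), Pow(Function('x')(C), -1)) = Mul(Mul(-392, Pow(-72, -1)), Pow(Mul(-36, Add(34, -36)), -1)) = Mul(Mul(-392, Rational(-1, 72)), Pow(Mul(-36, -2), -1)) = Mul(Rational(49, 9), Pow(72, -1)) = Mul(Rational(49, 9), Rational(1, 72)) = Rational(49, 648)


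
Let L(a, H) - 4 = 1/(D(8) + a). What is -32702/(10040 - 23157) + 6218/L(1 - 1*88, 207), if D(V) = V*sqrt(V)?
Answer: 2298892060680/1471950389 + 99488*sqrt(2)/112217 ≈ 1563.1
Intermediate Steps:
D(V) = V**(3/2)
L(a, H) = 4 + 1/(a + 16*sqrt(2)) (L(a, H) = 4 + 1/(8**(3/2) + a) = 4 + 1/(16*sqrt(2) + a) = 4 + 1/(a + 16*sqrt(2)))
-32702/(10040 - 23157) + 6218/L(1 - 1*88, 207) = -32702/(10040 - 23157) + 6218/(((1 + 4*(1 - 1*88) + 64*sqrt(2))/((1 - 1*88) + 16*sqrt(2)))) = -32702/(-13117) + 6218/(((1 + 4*(1 - 88) + 64*sqrt(2))/((1 - 88) + 16*sqrt(2)))) = -32702*(-1/13117) + 6218/(((1 + 4*(-87) + 64*sqrt(2))/(-87 + 16*sqrt(2)))) = 32702/13117 + 6218/(((1 - 348 + 64*sqrt(2))/(-87 + 16*sqrt(2)))) = 32702/13117 + 6218/(((-347 + 64*sqrt(2))/(-87 + 16*sqrt(2)))) = 32702/13117 + 6218*((-87 + 16*sqrt(2))/(-347 + 64*sqrt(2))) = 32702/13117 + 6218*(-87 + 16*sqrt(2))/(-347 + 64*sqrt(2))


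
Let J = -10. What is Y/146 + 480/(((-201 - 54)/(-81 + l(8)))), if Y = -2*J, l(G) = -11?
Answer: 215082/1241 ≈ 173.31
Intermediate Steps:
Y = 20 (Y = -2*(-10) = 20)
Y/146 + 480/(((-201 - 54)/(-81 + l(8)))) = 20/146 + 480/(((-201 - 54)/(-81 - 11))) = 20*(1/146) + 480/((-255/(-92))) = 10/73 + 480/((-255*(-1/92))) = 10/73 + 480/(255/92) = 10/73 + 480*(92/255) = 10/73 + 2944/17 = 215082/1241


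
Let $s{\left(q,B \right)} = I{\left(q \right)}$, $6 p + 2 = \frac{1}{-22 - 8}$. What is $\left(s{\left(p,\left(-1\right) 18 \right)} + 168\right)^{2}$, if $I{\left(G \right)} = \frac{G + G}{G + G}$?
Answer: $28561$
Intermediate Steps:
$p = - \frac{61}{180}$ ($p = - \frac{1}{3} + \frac{1}{6 \left(-22 - 8\right)} = - \frac{1}{3} + \frac{1}{6 \left(-30\right)} = - \frac{1}{3} + \frac{1}{6} \left(- \frac{1}{30}\right) = - \frac{1}{3} - \frac{1}{180} = - \frac{61}{180} \approx -0.33889$)
$I{\left(G \right)} = 1$ ($I{\left(G \right)} = \frac{2 G}{2 G} = 2 G \frac{1}{2 G} = 1$)
$s{\left(q,B \right)} = 1$
$\left(s{\left(p,\left(-1\right) 18 \right)} + 168\right)^{2} = \left(1 + 168\right)^{2} = 169^{2} = 28561$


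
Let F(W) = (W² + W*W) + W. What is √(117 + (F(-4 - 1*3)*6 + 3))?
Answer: 3*√74 ≈ 25.807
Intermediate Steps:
F(W) = W + 2*W² (F(W) = (W² + W²) + W = 2*W² + W = W + 2*W²)
√(117 + (F(-4 - 1*3)*6 + 3)) = √(117 + (((-4 - 1*3)*(1 + 2*(-4 - 1*3)))*6 + 3)) = √(117 + (((-4 - 3)*(1 + 2*(-4 - 3)))*6 + 3)) = √(117 + (-7*(1 + 2*(-7))*6 + 3)) = √(117 + (-7*(1 - 14)*6 + 3)) = √(117 + (-7*(-13)*6 + 3)) = √(117 + (91*6 + 3)) = √(117 + (546 + 3)) = √(117 + 549) = √666 = 3*√74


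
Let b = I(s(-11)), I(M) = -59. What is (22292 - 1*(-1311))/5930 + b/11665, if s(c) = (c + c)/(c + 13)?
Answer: 10999165/2766938 ≈ 3.9752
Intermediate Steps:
s(c) = 2*c/(13 + c) (s(c) = (2*c)/(13 + c) = 2*c/(13 + c))
b = -59
(22292 - 1*(-1311))/5930 + b/11665 = (22292 - 1*(-1311))/5930 - 59/11665 = (22292 + 1311)*(1/5930) - 59*1/11665 = 23603*(1/5930) - 59/11665 = 23603/5930 - 59/11665 = 10999165/2766938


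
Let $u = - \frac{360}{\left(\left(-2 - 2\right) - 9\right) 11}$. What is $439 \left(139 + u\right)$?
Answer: $\frac{8884043}{143} \approx 62126.0$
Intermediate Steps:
$u = \frac{360}{143}$ ($u = - \frac{360}{\left(-4 - 9\right) 11} = - \frac{360}{\left(-13\right) 11} = - \frac{360}{-143} = \left(-360\right) \left(- \frac{1}{143}\right) = \frac{360}{143} \approx 2.5175$)
$439 \left(139 + u\right) = 439 \left(139 + \frac{360}{143}\right) = 439 \cdot \frac{20237}{143} = \frac{8884043}{143}$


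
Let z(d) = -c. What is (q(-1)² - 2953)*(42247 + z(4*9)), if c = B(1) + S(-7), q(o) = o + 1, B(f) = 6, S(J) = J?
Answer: -124758344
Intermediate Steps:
q(o) = 1 + o
c = -1 (c = 6 - 7 = -1)
z(d) = 1 (z(d) = -1*(-1) = 1)
(q(-1)² - 2953)*(42247 + z(4*9)) = ((1 - 1)² - 2953)*(42247 + 1) = (0² - 2953)*42248 = (0 - 2953)*42248 = -2953*42248 = -124758344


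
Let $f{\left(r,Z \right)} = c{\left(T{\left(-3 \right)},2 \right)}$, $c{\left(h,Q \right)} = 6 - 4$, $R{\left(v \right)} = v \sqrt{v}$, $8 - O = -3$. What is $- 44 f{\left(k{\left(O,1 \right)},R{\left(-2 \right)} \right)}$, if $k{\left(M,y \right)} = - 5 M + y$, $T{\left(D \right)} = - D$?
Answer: $-88$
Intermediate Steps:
$O = 11$ ($O = 8 - -3 = 8 + 3 = 11$)
$R{\left(v \right)} = v^{\frac{3}{2}}$
$c{\left(h,Q \right)} = 2$
$k{\left(M,y \right)} = y - 5 M$
$f{\left(r,Z \right)} = 2$
$- 44 f{\left(k{\left(O,1 \right)},R{\left(-2 \right)} \right)} = \left(-44\right) 2 = -88$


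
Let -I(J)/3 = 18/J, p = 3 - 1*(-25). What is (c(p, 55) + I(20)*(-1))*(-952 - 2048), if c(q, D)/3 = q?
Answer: -260100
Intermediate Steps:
p = 28 (p = 3 + 25 = 28)
I(J) = -54/J
c(q, D) = 3*q
(c(p, 55) + I(20)*(-1))*(-952 - 2048) = (3*28 - 54/20*(-1))*(-952 - 2048) = (84 - 54*1/20*(-1))*(-3000) = (84 - 27/10*(-1))*(-3000) = (84 + 27/10)*(-3000) = (867/10)*(-3000) = -260100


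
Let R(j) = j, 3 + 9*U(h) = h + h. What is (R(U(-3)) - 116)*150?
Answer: -17550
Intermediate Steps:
U(h) = -1/3 + 2*h/9 (U(h) = -1/3 + (h + h)/9 = -1/3 + (2*h)/9 = -1/3 + 2*h/9)
(R(U(-3)) - 116)*150 = ((-1/3 + (2/9)*(-3)) - 116)*150 = ((-1/3 - 2/3) - 116)*150 = (-1 - 116)*150 = -117*150 = -17550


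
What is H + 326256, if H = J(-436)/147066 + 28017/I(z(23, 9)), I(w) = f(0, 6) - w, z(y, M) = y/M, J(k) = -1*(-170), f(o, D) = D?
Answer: 762249625072/2279523 ≈ 3.3439e+5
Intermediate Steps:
J(k) = 170
I(w) = 6 - w
H = 18541569184/2279523 (H = 170/147066 + 28017/(6 - 23/9) = 170*(1/147066) + 28017/(6 - 23/9) = 85/73533 + 28017/(6 - 1*23/9) = 85/73533 + 28017/(6 - 23/9) = 85/73533 + 28017/(31/9) = 85/73533 + 28017*(9/31) = 85/73533 + 252153/31 = 18541569184/2279523 ≈ 8134.0)
H + 326256 = 18541569184/2279523 + 326256 = 762249625072/2279523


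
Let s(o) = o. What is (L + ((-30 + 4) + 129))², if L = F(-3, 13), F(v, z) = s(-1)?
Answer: 10404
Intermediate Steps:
F(v, z) = -1
L = -1
(L + ((-30 + 4) + 129))² = (-1 + ((-30 + 4) + 129))² = (-1 + (-26 + 129))² = (-1 + 103)² = 102² = 10404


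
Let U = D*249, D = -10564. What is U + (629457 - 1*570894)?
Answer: -2571873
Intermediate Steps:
U = -2630436 (U = -10564*249 = -2630436)
U + (629457 - 1*570894) = -2630436 + (629457 - 1*570894) = -2630436 + (629457 - 570894) = -2630436 + 58563 = -2571873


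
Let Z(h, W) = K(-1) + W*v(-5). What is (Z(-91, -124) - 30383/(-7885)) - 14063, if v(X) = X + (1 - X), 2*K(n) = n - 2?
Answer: -223691879/15770 ≈ -14185.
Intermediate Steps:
K(n) = -1 + n/2 (K(n) = (n - 2)/2 = (-2 + n)/2 = -1 + n/2)
v(X) = 1
Z(h, W) = -3/2 + W (Z(h, W) = (-1 + (½)*(-1)) + W*1 = (-1 - ½) + W = -3/2 + W)
(Z(-91, -124) - 30383/(-7885)) - 14063 = ((-3/2 - 124) - 30383/(-7885)) - 14063 = (-251/2 - 30383*(-1/7885)) - 14063 = (-251/2 + 30383/7885) - 14063 = -1918369/15770 - 14063 = -223691879/15770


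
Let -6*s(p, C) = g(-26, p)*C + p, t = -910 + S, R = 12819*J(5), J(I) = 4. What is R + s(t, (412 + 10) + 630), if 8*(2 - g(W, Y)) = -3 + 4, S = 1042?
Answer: 203701/4 ≈ 50925.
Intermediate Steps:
g(W, Y) = 15/8 (g(W, Y) = 2 - (-3 + 4)/8 = 2 - ⅛*1 = 2 - ⅛ = 15/8)
R = 51276 (R = 12819*4 = 51276)
t = 132 (t = -910 + 1042 = 132)
s(p, C) = -5*C/16 - p/6 (s(p, C) = -(15*C/8 + p)/6 = -(p + 15*C/8)/6 = -5*C/16 - p/6)
R + s(t, (412 + 10) + 630) = 51276 + (-5*((412 + 10) + 630)/16 - ⅙*132) = 51276 + (-5*(422 + 630)/16 - 22) = 51276 + (-5/16*1052 - 22) = 51276 + (-1315/4 - 22) = 51276 - 1403/4 = 203701/4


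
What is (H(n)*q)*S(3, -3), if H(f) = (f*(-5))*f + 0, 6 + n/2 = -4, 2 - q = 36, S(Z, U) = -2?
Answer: -136000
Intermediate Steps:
q = -34 (q = 2 - 1*36 = 2 - 36 = -34)
n = -20 (n = -12 + 2*(-4) = -12 - 8 = -20)
H(f) = -5*f² (H(f) = (-5*f)*f + 0 = -5*f² + 0 = -5*f²)
(H(n)*q)*S(3, -3) = (-5*(-20)²*(-34))*(-2) = (-5*400*(-34))*(-2) = -2000*(-34)*(-2) = 68000*(-2) = -136000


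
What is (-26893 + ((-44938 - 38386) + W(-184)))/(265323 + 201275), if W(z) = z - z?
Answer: -110217/466598 ≈ -0.23621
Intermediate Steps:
W(z) = 0
(-26893 + ((-44938 - 38386) + W(-184)))/(265323 + 201275) = (-26893 + ((-44938 - 38386) + 0))/(265323 + 201275) = (-26893 + (-83324 + 0))/466598 = (-26893 - 83324)*(1/466598) = -110217*1/466598 = -110217/466598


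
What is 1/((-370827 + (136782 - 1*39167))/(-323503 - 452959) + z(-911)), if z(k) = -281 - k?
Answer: 388231/244722136 ≈ 0.0015864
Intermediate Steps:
1/((-370827 + (136782 - 1*39167))/(-323503 - 452959) + z(-911)) = 1/((-370827 + (136782 - 1*39167))/(-323503 - 452959) + (-281 - 1*(-911))) = 1/((-370827 + (136782 - 39167))/(-776462) + (-281 + 911)) = 1/((-370827 + 97615)*(-1/776462) + 630) = 1/(-273212*(-1/776462) + 630) = 1/(136606/388231 + 630) = 1/(244722136/388231) = 388231/244722136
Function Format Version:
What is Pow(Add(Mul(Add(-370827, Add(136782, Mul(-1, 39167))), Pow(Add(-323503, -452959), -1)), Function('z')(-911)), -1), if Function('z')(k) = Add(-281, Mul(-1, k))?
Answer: Rational(388231, 244722136) ≈ 0.0015864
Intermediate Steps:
Pow(Add(Mul(Add(-370827, Add(136782, Mul(-1, 39167))), Pow(Add(-323503, -452959), -1)), Function('z')(-911)), -1) = Pow(Add(Mul(Add(-370827, Add(136782, Mul(-1, 39167))), Pow(Add(-323503, -452959), -1)), Add(-281, Mul(-1, -911))), -1) = Pow(Add(Mul(Add(-370827, Add(136782, -39167)), Pow(-776462, -1)), Add(-281, 911)), -1) = Pow(Add(Mul(Add(-370827, 97615), Rational(-1, 776462)), 630), -1) = Pow(Add(Mul(-273212, Rational(-1, 776462)), 630), -1) = Pow(Add(Rational(136606, 388231), 630), -1) = Pow(Rational(244722136, 388231), -1) = Rational(388231, 244722136)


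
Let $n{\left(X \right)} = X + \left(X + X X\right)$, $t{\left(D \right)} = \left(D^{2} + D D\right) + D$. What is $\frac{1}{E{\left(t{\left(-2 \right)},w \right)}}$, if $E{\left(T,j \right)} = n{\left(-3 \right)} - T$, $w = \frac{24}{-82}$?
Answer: $- \frac{1}{3} \approx -0.33333$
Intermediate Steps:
$t{\left(D \right)} = D + 2 D^{2}$ ($t{\left(D \right)} = \left(D^{2} + D^{2}\right) + D = 2 D^{2} + D = D + 2 D^{2}$)
$n{\left(X \right)} = X^{2} + 2 X$ ($n{\left(X \right)} = X + \left(X + X^{2}\right) = X^{2} + 2 X$)
$w = - \frac{12}{41}$ ($w = 24 \left(- \frac{1}{82}\right) = - \frac{12}{41} \approx -0.29268$)
$E{\left(T,j \right)} = 3 - T$ ($E{\left(T,j \right)} = - 3 \left(2 - 3\right) - T = \left(-3\right) \left(-1\right) - T = 3 - T$)
$\frac{1}{E{\left(t{\left(-2 \right)},w \right)}} = \frac{1}{3 - - 2 \left(1 + 2 \left(-2\right)\right)} = \frac{1}{3 - - 2 \left(1 - 4\right)} = \frac{1}{3 - \left(-2\right) \left(-3\right)} = \frac{1}{3 - 6} = \frac{1}{-3} = - \frac{1}{3}$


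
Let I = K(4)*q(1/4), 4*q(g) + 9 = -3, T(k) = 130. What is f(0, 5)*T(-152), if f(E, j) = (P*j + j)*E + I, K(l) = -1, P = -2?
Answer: 390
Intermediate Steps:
q(g) = -3 (q(g) = -9/4 + (¼)*(-3) = -9/4 - ¾ = -3)
I = 3 (I = -1*(-3) = 3)
f(E, j) = 3 - E*j (f(E, j) = (-2*j + j)*E + 3 = (-j)*E + 3 = -E*j + 3 = 3 - E*j)
f(0, 5)*T(-152) = (3 - 1*0*5)*130 = (3 + 0)*130 = 3*130 = 390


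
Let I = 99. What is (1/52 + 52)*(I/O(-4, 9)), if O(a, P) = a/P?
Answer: -2410155/208 ≈ -11587.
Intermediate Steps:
(1/52 + 52)*(I/O(-4, 9)) = (1/52 + 52)*(99/((-4/9))) = (1/52 + 52)*(99/((-4*⅑))) = 2705*(99/(-4/9))/52 = 2705*(99*(-9/4))/52 = (2705/52)*(-891/4) = -2410155/208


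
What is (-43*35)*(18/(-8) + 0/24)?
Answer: 13545/4 ≈ 3386.3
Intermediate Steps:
(-43*35)*(18/(-8) + 0/24) = -1505*(18*(-⅛) + 0*(1/24)) = -1505*(-9/4 + 0) = -1505*(-9/4) = 13545/4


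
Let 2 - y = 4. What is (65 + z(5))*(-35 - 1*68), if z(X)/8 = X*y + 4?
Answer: -1751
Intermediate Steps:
y = -2 (y = 2 - 1*4 = 2 - 4 = -2)
z(X) = 32 - 16*X (z(X) = 8*(X*(-2) + 4) = 8*(-2*X + 4) = 8*(4 - 2*X) = 32 - 16*X)
(65 + z(5))*(-35 - 1*68) = (65 + (32 - 16*5))*(-35 - 1*68) = (65 + (32 - 80))*(-35 - 68) = (65 - 48)*(-103) = 17*(-103) = -1751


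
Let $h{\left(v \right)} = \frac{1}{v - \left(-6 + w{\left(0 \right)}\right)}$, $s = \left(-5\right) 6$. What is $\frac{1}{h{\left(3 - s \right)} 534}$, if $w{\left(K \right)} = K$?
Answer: $\frac{13}{178} \approx 0.073034$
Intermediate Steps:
$s = -30$
$h{\left(v \right)} = \frac{1}{6 + v}$ ($h{\left(v \right)} = \frac{1}{v + \left(6 - 0\right)} = \frac{1}{v + \left(6 + 0\right)} = \frac{1}{v + 6} = \frac{1}{6 + v}$)
$\frac{1}{h{\left(3 - s \right)} 534} = \frac{1}{\frac{1}{6 + \left(3 - -30\right)} 534} = \frac{1}{\frac{1}{6 + \left(3 + 30\right)} 534} = \frac{1}{\frac{1}{6 + 33} \cdot 534} = \frac{1}{\frac{1}{39} \cdot 534} = \frac{1}{\frac{178}{13}} = \frac{13}{178}$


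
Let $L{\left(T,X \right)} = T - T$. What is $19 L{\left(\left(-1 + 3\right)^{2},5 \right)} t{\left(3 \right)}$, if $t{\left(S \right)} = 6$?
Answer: $0$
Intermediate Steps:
$L{\left(T,X \right)} = 0$
$19 L{\left(\left(-1 + 3\right)^{2},5 \right)} t{\left(3 \right)} = 19 \cdot 0 \cdot 6 = 0 \cdot 6 = 0$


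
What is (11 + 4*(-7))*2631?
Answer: -44727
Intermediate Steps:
(11 + 4*(-7))*2631 = (11 - 28)*2631 = -17*2631 = -44727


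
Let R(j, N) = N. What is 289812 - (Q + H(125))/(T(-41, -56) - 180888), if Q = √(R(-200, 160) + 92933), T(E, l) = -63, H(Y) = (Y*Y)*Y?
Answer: 52443724337/180951 + √93093/180951 ≈ 2.8982e+5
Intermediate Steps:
H(Y) = Y³ (H(Y) = Y²*Y = Y³)
Q = √93093 (Q = √(160 + 92933) = √93093 ≈ 305.11)
289812 - (Q + H(125))/(T(-41, -56) - 180888) = 289812 - (√93093 + 125³)/(-63 - 180888) = 289812 - (√93093 + 1953125)/(-180951) = 289812 - (1953125 + √93093)*(-1)/180951 = 289812 - (-1953125/180951 - √93093/180951) = 289812 + (1953125/180951 + √93093/180951) = 52443724337/180951 + √93093/180951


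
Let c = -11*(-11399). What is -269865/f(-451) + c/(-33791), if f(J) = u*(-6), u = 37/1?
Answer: 3030390619/2500534 ≈ 1211.9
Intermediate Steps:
c = 125389
u = 37 (u = 37*1 = 37)
f(J) = -222 (f(J) = 37*(-6) = -222)
-269865/f(-451) + c/(-33791) = -269865/(-222) + 125389/(-33791) = -269865*(-1/222) + 125389*(-1/33791) = 89955/74 - 125389/33791 = 3030390619/2500534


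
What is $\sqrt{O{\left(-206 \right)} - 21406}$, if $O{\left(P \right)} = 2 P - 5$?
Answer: $i \sqrt{21823} \approx 147.73 i$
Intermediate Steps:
$O{\left(P \right)} = -5 + 2 P$
$\sqrt{O{\left(-206 \right)} - 21406} = \sqrt{\left(-5 + 2 \left(-206\right)\right) - 21406} = \sqrt{\left(-5 - 412\right) - 21406} = \sqrt{-417 - 21406} = \sqrt{-21823} = i \sqrt{21823}$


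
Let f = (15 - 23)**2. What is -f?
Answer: -64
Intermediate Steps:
f = 64 (f = (-8)**2 = 64)
-f = -1*64 = -64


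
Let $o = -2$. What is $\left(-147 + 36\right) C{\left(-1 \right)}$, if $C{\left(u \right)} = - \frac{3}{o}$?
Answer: $- \frac{333}{2} \approx -166.5$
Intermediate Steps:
$C{\left(u \right)} = \frac{3}{2}$ ($C{\left(u \right)} = - \frac{3}{-2} = \left(-3\right) \left(- \frac{1}{2}\right) = \frac{3}{2}$)
$\left(-147 + 36\right) C{\left(-1 \right)} = \left(-147 + 36\right) \frac{3}{2} = \left(-111\right) \frac{3}{2} = - \frac{333}{2}$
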